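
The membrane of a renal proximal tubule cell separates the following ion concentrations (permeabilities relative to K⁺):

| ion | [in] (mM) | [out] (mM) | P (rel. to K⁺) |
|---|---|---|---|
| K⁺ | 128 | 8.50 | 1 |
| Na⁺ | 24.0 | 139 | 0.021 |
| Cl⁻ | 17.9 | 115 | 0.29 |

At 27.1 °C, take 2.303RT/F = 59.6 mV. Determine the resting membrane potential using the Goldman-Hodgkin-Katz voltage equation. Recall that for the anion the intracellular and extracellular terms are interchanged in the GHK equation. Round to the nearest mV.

Vm = 59.6 · log₁₀[(Σ P·[cation]ₒ + Σ P·[anion]ᵢ) / (Σ P·[cation]ᵢ + Σ P·[anion]ₒ)]
Numerator = 1×8.50 + 0.021×139 + 0.29×17.9 = 16.61
Denominator = 1×128 + 0.021×24.0 + 0.29×115 = 161.9
Vm = 59.6 · log₁₀(0.10262) = 59.6 × (-0.9888) = -58.93 mV

-59 mV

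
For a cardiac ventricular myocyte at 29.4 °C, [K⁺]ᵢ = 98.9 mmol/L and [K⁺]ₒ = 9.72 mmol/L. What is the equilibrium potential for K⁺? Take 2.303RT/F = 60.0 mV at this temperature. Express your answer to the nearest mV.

-60 mV

E = (60.0/z) · log₁₀([K⁺]_out/[K⁺]_in) with z = +1.
= (60.0/1) · log₁₀(9.72/98.9) = 60.00 · log₁₀(0.09828)
= 60.00 · (-1.0075) = -60.45 mV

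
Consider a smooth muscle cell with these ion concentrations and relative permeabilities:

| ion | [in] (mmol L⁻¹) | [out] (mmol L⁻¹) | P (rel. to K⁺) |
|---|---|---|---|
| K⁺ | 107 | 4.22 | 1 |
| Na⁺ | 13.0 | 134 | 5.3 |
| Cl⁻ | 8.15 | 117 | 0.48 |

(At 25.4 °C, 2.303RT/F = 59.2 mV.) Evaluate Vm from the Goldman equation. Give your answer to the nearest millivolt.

Vm = 59.2 · log₁₀[(Σ P·[cation]ₒ + Σ P·[anion]ᵢ) / (Σ P·[cation]ᵢ + Σ P·[anion]ₒ)]
Numerator = 1×4.22 + 5.3×134 + 0.48×8.15 = 718.3
Denominator = 1×107 + 5.3×13.0 + 0.48×117 = 232.1
Vm = 59.2 · log₁₀(3.0955) = 59.2 × (0.4907) = 29.05 mV

29 mV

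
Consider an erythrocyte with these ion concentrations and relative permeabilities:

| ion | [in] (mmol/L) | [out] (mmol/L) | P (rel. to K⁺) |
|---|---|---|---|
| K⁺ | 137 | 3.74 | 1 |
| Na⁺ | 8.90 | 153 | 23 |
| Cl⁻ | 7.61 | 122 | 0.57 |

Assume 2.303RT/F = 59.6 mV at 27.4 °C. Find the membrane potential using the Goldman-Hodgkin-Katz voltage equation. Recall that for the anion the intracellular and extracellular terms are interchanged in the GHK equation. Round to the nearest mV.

56 mV

Vm = 59.6 · log₁₀[(Σ P·[cation]ₒ + Σ P·[anion]ᵢ) / (Σ P·[cation]ᵢ + Σ P·[anion]ₒ)]
Numerator = 1×3.74 + 23×153 + 0.57×7.61 = 3527
Denominator = 1×137 + 23×8.90 + 0.57×122 = 411.2
Vm = 59.6 · log₁₀(8.5767) = 59.6 × (0.9333) = 55.63 mV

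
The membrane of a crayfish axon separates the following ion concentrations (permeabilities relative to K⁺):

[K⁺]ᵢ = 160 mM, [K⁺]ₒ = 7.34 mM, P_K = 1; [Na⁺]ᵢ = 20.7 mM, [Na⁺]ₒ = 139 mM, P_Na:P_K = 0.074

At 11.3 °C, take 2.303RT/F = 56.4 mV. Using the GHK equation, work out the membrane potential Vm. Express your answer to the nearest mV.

-54 mV

Vm = 56.4 · log₁₀[(Σ P·[cation]ₒ + Σ P·[anion]ᵢ) / (Σ P·[cation]ᵢ + Σ P·[anion]ₒ)]
Numerator = 1×7.34 + 0.074×139 = 17.63
Denominator = 1×160 + 0.074×20.7 = 161.5
Vm = 56.4 · log₁₀(0.10912) = 56.4 × (-0.9621) = -54.26 mV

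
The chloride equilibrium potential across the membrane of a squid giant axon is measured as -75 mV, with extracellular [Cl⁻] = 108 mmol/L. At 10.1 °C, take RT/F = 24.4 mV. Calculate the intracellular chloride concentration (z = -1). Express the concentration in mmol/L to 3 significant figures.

4.99 mmol/L

Nernst: E = (24.4/-1) · ln([out]/[in]), so ln([out]/[in]) = -75.0 × -1 / 24.4 = 3.0738.
[out]/[in] = e^(3.0738) = 21.62.
[in] = 108 / 21.62 = 4.995 mmol/L.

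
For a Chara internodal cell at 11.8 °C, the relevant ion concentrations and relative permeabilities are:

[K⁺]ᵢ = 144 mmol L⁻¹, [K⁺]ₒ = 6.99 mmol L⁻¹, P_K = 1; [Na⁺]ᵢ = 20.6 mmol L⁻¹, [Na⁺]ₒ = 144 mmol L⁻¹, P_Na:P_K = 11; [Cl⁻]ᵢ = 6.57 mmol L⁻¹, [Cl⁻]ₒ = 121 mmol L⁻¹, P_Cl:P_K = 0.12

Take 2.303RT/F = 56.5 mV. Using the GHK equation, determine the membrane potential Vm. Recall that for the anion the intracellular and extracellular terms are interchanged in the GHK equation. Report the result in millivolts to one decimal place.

Vm = 56.5 · log₁₀[(Σ P·[cation]ₒ + Σ P·[anion]ᵢ) / (Σ P·[cation]ᵢ + Σ P·[anion]ₒ)]
Numerator = 1×6.99 + 11×144 + 0.12×6.57 = 1592
Denominator = 1×144 + 11×20.6 + 0.12×121 = 385.1
Vm = 56.5 · log₁₀(4.1332) = 56.5 × (0.6163) = 34.82 mV

34.8 mV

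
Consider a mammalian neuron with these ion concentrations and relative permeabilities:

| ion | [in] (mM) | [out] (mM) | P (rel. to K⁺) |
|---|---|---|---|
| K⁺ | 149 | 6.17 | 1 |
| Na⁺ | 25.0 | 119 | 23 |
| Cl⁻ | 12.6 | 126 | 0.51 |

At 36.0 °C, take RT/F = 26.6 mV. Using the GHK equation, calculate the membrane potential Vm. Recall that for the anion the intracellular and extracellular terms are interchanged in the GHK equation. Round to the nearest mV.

Vm = 26.6 · ln[(Σ P·[cation]ₒ + Σ P·[anion]ᵢ) / (Σ P·[cation]ᵢ + Σ P·[anion]ₒ)]
Numerator = 1×6.17 + 23×119 + 0.51×12.6 = 2750
Denominator = 1×149 + 23×25.0 + 0.51×126 = 788.3
Vm = 26.6 · ln(3.4882) = 26.6 × (1.2494) = 33.23 mV

33 mV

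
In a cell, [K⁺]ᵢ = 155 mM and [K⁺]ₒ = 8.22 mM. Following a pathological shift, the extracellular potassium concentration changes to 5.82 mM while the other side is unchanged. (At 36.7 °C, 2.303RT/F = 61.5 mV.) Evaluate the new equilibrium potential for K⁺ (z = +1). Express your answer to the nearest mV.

After the shift: [K⁺]_out = 5.82, [K⁺]_in = 155 mM.
E_new = (61.5/1)·log₁₀(5.82/155) = 61.50 · (-1.4254) = -87.66 mV

-88 mV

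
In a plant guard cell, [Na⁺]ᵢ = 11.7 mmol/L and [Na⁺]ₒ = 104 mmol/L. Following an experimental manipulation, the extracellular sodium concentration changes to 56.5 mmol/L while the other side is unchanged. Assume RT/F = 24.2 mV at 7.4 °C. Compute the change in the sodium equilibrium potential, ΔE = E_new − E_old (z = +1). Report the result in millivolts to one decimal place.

E_old = (24.2/1)·ln(104/11.7) = 52.87 mV
E_new = (24.2/1)·ln(56.5/11.7) = 38.11 mV
ΔE = 38.11 − (52.87) = -14.77 mV

-14.8 mV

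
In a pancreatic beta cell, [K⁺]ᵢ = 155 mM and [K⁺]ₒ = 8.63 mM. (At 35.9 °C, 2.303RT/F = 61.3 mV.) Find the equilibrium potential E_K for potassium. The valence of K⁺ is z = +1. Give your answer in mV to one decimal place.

-76.9 mV

E = (61.3/z) · log₁₀([K⁺]_out/[K⁺]_in) with z = +1.
= (61.3/1) · log₁₀(8.63/155) = 61.30 · log₁₀(0.05568)
= 61.30 · (-1.2543) = -76.89 mV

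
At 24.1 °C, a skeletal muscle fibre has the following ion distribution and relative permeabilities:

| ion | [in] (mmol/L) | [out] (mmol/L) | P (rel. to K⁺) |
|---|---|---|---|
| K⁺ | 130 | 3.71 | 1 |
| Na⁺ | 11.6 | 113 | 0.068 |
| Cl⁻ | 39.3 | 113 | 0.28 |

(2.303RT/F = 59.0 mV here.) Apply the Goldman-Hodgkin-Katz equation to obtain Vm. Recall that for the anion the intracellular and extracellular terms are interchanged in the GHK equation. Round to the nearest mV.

Vm = 59.0 · log₁₀[(Σ P·[cation]ₒ + Σ P·[anion]ᵢ) / (Σ P·[cation]ᵢ + Σ P·[anion]ₒ)]
Numerator = 1×3.71 + 0.068×113 + 0.28×39.3 = 22.4
Denominator = 1×130 + 0.068×11.6 + 0.28×113 = 162.4
Vm = 59.0 · log₁₀(0.13789) = 59.0 × (-0.8605) = -50.77 mV

-51 mV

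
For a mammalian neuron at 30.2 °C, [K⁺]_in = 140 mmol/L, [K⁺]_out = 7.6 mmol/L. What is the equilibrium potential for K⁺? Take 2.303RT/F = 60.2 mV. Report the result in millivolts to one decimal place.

E = (60.2/z) · log₁₀([K⁺]_out/[K⁺]_in) with z = +1.
= (60.2/1) · log₁₀(7.6/140) = 60.20 · log₁₀(0.05429)
= 60.20 · (-1.2653) = -76.17 mV

-76.2 mV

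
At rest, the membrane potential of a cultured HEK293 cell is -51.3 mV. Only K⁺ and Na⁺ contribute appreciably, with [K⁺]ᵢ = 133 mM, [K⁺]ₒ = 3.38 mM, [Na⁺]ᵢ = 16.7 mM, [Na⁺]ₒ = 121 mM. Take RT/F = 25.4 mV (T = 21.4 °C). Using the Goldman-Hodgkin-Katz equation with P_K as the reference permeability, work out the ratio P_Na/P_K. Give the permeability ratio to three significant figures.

Let α = P_Na/P_K. GHK: Vm = 25.4·ln[(Kₒ + α·Naₒ)/(Kᵢ + α·Naᵢ)].
e^(Vm/25.4) = e^(-51.3/25.4) = 0.1327
So 0.1327·(Kᵢ + α·Naᵢ) = Kₒ + α·Naₒ → α = (0.1327·133.0 − 3.38) / (121.0 − 0.1327·16.7)
α = (17.65 − 3.38) / (121.0 − 2.216) = 14.27/118.8 = 0.1201

0.120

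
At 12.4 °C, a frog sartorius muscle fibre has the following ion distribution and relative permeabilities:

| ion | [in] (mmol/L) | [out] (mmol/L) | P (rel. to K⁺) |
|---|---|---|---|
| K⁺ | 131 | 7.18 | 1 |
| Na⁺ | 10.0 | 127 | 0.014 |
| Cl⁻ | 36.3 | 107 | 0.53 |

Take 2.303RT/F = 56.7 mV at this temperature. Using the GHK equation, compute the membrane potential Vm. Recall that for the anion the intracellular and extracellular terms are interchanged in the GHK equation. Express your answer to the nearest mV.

-47 mV

Vm = 56.7 · log₁₀[(Σ P·[cation]ₒ + Σ P·[anion]ᵢ) / (Σ P·[cation]ᵢ + Σ P·[anion]ₒ)]
Numerator = 1×7.18 + 0.014×127 + 0.53×36.3 = 28.2
Denominator = 1×131 + 0.014×10.0 + 0.53×107 = 187.8
Vm = 56.7 · log₁₀(0.1501) = 56.7 × (-0.8236) = -46.70 mV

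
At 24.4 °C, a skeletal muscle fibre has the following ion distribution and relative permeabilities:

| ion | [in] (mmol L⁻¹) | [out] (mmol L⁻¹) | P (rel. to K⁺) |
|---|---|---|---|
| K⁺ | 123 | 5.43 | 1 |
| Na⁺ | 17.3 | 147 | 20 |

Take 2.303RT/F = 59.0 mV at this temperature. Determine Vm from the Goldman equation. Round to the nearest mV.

47 mV

Vm = 59.0 · log₁₀[(Σ P·[cation]ₒ + Σ P·[anion]ᵢ) / (Σ P·[cation]ᵢ + Σ P·[anion]ₒ)]
Numerator = 1×5.43 + 20×147 = 2945
Denominator = 1×123 + 20×17.3 = 469
Vm = 59.0 · log₁₀(6.2802) = 59.0 × (0.7980) = 47.08 mV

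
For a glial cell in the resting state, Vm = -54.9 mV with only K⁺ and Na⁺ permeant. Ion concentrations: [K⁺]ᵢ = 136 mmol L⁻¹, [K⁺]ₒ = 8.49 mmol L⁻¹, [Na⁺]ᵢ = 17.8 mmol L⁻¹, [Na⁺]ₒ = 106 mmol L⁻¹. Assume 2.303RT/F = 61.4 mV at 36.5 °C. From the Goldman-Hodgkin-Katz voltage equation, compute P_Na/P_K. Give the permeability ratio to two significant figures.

0.085

Let α = P_Na/P_K. GHK: Vm = 61.4·log₁₀[(Kₒ + α·Naₒ)/(Kᵢ + α·Naᵢ)].
10^(Vm/61.4) = 10^(-54.9/61.4) = 0.1276
So 0.1276·(Kᵢ + α·Naᵢ) = Kₒ + α·Naₒ → α = (0.1276·136.0 − 8.49) / (106.0 − 0.1276·17.8)
α = (17.35 − 8.49) / (106.0 − 2.271) = 8.864/103.7 = 0.08545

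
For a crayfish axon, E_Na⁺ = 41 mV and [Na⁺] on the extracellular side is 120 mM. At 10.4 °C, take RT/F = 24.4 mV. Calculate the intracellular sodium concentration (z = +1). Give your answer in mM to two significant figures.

Nernst: E = (24.4/1) · ln([out]/[in]), so ln([out]/[in]) = 41.0 × 1 / 24.4 = 1.6803.
[out]/[in] = e^(1.6803) = 5.367.
[in] = 120 / 5.367 = 22.36 mM.

22 mM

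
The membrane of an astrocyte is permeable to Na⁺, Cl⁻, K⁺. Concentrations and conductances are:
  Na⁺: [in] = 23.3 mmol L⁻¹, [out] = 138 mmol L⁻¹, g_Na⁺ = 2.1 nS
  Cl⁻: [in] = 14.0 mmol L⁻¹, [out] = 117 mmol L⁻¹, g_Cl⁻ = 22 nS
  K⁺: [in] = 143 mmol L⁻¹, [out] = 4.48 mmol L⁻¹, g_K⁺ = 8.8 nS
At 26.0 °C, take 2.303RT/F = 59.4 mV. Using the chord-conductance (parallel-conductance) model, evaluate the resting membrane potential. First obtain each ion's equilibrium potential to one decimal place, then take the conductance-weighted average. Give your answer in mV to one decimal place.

E_Na⁺ = (59.4/1)·log₁₀(138/23.3) = 45.9 mV
E_Cl⁻ = (59.4/-1)·log₁₀(117/14.0) = -54.8 mV
E_K⁺ = (59.4/1)·log₁₀(4.48/143) = -89.3 mV
Vm = (Σ gᵢEᵢ)/(Σ gᵢ) = (2.1·45.9 + 22·-54.8 + 8.8·-89.3) / (2.1 + 22 + 8.8)
= -1895.05 / 32.9 = -57.60 mV

-57.6 mV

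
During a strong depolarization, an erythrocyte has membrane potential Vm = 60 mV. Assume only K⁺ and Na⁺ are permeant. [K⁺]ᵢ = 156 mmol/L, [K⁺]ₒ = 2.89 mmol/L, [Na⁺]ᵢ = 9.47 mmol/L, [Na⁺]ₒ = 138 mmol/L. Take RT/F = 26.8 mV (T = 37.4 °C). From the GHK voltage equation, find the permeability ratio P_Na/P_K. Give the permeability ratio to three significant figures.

Let α = P_Na/P_K. GHK: Vm = 26.8·ln[(Kₒ + α·Naₒ)/(Kᵢ + α·Naᵢ)].
e^(Vm/26.8) = e^(60.0/26.8) = 9.3821
So 9.3821·(Kᵢ + α·Naᵢ) = Kₒ + α·Naₒ → α = (9.3821·156.0 − 2.89) / (138.0 − 9.3821·9.47)
α = (1464 − 2.89) / (138.0 − 88.85) = 1461/49.15 = 29.72

29.7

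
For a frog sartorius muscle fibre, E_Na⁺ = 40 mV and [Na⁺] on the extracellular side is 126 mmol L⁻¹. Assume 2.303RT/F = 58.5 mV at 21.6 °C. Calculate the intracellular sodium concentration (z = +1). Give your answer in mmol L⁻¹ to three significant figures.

26.1 mmol L⁻¹

Nernst: E = (58.5/1) · log₁₀([out]/[in]), so log₁₀([out]/[in]) = 40.0 × 1 / 58.5 = 0.6838.
[out]/[in] = 10^(0.6838) = 4.828.
[in] = 126 / 4.828 = 26.1 mmol L⁻¹.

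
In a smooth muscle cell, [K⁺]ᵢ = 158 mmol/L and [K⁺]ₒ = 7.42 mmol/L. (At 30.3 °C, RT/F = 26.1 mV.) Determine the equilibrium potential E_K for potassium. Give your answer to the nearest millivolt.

-80 mV

E = (26.1/z) · ln([K⁺]_out/[K⁺]_in) with z = +1.
= (26.1/1) · ln(7.42/158) = 26.10 · ln(0.04696)
= 26.10 · (-3.0584) = -79.82 mV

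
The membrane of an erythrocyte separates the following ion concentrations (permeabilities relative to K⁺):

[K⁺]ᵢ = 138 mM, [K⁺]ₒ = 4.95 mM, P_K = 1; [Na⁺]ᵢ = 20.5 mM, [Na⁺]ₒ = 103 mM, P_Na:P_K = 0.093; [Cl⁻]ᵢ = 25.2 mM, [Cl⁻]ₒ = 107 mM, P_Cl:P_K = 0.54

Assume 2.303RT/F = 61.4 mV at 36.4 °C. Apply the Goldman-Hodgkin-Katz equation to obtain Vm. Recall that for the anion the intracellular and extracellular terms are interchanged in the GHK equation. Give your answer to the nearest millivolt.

Vm = 61.4 · log₁₀[(Σ P·[cation]ₒ + Σ P·[anion]ᵢ) / (Σ P·[cation]ᵢ + Σ P·[anion]ₒ)]
Numerator = 1×4.95 + 0.093×103 + 0.54×25.2 = 28.14
Denominator = 1×138 + 0.093×20.5 + 0.54×107 = 197.7
Vm = 61.4 · log₁₀(0.14233) = 61.4 × (-0.8467) = -51.99 mV

-52 mV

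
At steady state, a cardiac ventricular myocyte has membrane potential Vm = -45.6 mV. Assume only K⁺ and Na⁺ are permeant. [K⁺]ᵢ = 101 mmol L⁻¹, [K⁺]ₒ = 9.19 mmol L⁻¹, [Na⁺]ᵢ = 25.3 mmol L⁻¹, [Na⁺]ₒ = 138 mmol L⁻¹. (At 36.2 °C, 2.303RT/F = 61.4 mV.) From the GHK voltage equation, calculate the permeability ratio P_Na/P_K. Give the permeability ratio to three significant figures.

Let α = P_Na/P_K. GHK: Vm = 61.4·log₁₀[(Kₒ + α·Naₒ)/(Kᵢ + α·Naᵢ)].
10^(Vm/61.4) = 10^(-45.6/61.4) = 0.18085
So 0.18085·(Kᵢ + α·Naᵢ) = Kₒ + α·Naₒ → α = (0.18085·101.0 − 9.19) / (138.0 − 0.18085·25.3)
α = (18.27 − 9.19) / (138.0 − 4.576) = 9.076/133.4 = 0.06803

0.0680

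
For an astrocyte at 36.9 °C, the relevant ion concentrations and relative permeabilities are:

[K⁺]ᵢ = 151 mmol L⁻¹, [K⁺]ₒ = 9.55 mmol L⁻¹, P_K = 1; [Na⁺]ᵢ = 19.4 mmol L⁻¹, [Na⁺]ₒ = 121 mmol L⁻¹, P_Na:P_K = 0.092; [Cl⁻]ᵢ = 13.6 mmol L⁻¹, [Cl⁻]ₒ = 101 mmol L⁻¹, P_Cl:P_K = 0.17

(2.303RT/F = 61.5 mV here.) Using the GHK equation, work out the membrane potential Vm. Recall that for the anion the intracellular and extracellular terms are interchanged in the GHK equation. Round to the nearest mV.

-53 mV

Vm = 61.5 · log₁₀[(Σ P·[cation]ₒ + Σ P·[anion]ᵢ) / (Σ P·[cation]ᵢ + Σ P·[anion]ₒ)]
Numerator = 1×9.55 + 0.092×121 + 0.17×13.6 = 22.99
Denominator = 1×151 + 0.092×19.4 + 0.17×101 = 170
Vm = 61.5 · log₁₀(0.13529) = 61.5 × (-0.8687) = -53.43 mV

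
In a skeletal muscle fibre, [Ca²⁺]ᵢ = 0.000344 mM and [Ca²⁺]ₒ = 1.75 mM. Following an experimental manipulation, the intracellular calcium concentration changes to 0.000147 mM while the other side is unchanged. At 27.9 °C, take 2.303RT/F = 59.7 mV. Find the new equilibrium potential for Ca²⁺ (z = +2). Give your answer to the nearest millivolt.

122 mV

After the shift: [Ca²⁺]_out = 1.75, [Ca²⁺]_in = 0.000147 mM.
E_new = (59.7/2)·log₁₀(1.75/0.000147) = 29.85 · (4.0757) = 121.66 mV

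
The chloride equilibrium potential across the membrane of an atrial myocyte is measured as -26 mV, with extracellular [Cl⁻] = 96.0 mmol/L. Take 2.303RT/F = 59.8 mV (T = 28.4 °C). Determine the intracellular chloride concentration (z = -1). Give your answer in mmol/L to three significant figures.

Nernst: E = (59.8/-1) · log₁₀([out]/[in]), so log₁₀([out]/[in]) = -26.0 × -1 / 59.8 = 0.4348.
[out]/[in] = 10^(0.4348) = 2.721.
[in] = 96.0 / 2.721 = 35.28 mmol/L.

35.3 mmol/L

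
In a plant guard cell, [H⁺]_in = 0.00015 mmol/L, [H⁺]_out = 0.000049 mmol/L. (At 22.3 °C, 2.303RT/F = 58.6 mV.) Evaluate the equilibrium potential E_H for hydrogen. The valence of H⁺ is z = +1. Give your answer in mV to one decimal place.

E = (58.6/z) · log₁₀([H⁺]_out/[H⁺]_in) with z = +1.
= (58.6/1) · log₁₀(0.000049/0.00015) = 58.60 · log₁₀(0.3267)
= 58.60 · (-0.4859) = -28.47 mV

-28.5 mV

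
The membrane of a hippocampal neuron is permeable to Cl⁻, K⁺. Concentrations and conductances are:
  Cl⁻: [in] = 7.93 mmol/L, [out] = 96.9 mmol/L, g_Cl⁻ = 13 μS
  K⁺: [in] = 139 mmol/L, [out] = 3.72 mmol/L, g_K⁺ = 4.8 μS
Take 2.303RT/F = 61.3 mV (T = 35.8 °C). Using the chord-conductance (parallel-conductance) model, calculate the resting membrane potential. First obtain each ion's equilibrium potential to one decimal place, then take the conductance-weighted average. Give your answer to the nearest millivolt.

-75 mV

E_Cl⁻ = (61.3/-1)·log₁₀(96.9/7.93) = -66.6 mV
E_K⁺ = (61.3/1)·log₁₀(3.72/139) = -96.4 mV
Vm = (Σ gᵢEᵢ)/(Σ gᵢ) = (13·-66.6 + 4.8·-96.4) / (13 + 4.8)
= -1328.52 / 17.8 = -74.64 mV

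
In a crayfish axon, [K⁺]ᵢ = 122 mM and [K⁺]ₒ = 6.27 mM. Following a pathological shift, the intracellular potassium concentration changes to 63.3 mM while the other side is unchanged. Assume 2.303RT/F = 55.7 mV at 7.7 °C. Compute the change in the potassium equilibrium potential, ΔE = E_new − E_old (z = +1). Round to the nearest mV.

E_old = (55.7/1)·log₁₀(6.27/122) = -71.80 mV
E_new = (55.7/1)·log₁₀(6.27/63.3) = -55.93 mV
ΔE = -55.93 − (-71.80) = 15.87 mV

16 mV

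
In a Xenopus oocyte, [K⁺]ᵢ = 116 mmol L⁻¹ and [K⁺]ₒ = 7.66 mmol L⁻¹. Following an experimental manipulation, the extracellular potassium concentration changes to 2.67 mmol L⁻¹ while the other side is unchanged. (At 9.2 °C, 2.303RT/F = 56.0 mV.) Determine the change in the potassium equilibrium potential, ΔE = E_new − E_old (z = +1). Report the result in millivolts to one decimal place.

-25.6 mV

E_old = (56.0/1)·log₁₀(7.66/116) = -66.09 mV
E_new = (56.0/1)·log₁₀(2.67/116) = -91.73 mV
ΔE = -91.73 − (-66.09) = -25.63 mV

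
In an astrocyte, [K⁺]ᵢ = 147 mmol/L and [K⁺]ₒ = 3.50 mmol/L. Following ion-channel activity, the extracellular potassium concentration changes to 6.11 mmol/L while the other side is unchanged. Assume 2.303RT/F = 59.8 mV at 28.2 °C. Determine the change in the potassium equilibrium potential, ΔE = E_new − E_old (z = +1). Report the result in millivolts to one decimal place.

E_old = (59.8/1)·log₁₀(3.50/147) = -97.07 mV
E_new = (59.8/1)·log₁₀(6.11/147) = -82.60 mV
ΔE = -82.60 − (-97.07) = 14.47 mV

14.5 mV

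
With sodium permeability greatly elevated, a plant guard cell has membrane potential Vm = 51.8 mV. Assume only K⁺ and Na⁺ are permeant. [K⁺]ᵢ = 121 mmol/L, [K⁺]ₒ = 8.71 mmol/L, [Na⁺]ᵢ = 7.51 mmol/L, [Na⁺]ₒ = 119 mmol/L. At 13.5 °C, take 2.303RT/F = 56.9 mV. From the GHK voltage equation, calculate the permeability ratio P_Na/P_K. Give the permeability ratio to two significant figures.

Let α = P_Na/P_K. GHK: Vm = 56.9·log₁₀[(Kₒ + α·Naₒ)/(Kᵢ + α·Naᵢ)].
10^(Vm/56.9) = 10^(51.8/56.9) = 8.1352
So 8.1352·(Kᵢ + α·Naᵢ) = Kₒ + α·Naₒ → α = (8.1352·121.0 − 8.71) / (119.0 − 8.1352·7.51)
α = (984.4 − 8.71) / (119.0 − 61.1) = 975.7/57.9 = 16.85

17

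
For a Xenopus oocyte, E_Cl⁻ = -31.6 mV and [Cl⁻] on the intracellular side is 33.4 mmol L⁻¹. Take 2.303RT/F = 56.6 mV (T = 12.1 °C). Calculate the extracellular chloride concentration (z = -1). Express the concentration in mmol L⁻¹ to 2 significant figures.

Nernst: E = (56.6/-1) · log₁₀([out]/[in]), so log₁₀([out]/[in]) = -31.6 × -1 / 56.6 = 0.5583.
[out]/[in] = 10^(0.5583) = 3.617.
[out] = 3.617 × 33.4 = 120.8 mmol L⁻¹.

120 mmol L⁻¹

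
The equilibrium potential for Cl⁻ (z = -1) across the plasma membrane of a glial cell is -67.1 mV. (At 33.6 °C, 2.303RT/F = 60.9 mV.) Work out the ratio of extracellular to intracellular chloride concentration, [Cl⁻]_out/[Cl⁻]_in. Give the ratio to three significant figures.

log₁₀([out]/[in]) = E·z/(60.9) = -67.1 × -1 / 60.9 = 1.1018
[out]/[in] = 10^(1.1018) = 12.64

12.6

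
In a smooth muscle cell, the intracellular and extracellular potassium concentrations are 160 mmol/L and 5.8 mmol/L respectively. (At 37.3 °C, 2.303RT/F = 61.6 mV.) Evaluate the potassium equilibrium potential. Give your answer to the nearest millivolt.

-89 mV

E = (61.6/z) · log₁₀([K⁺]_out/[K⁺]_in) with z = +1.
= (61.6/1) · log₁₀(5.8/160) = 61.60 · log₁₀(0.03625)
= 61.60 · (-1.4407) = -88.75 mV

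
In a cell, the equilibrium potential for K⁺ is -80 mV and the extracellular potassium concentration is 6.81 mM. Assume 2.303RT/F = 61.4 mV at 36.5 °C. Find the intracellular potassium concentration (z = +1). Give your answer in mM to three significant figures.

Nernst: E = (61.4/1) · log₁₀([out]/[in]), so log₁₀([out]/[in]) = -80.0 × 1 / 61.4 = -1.3029.
[out]/[in] = 10^(-1.3029) = 0.04978.
[in] = 6.81 / 0.04978 = 136.8 mM.

137 mM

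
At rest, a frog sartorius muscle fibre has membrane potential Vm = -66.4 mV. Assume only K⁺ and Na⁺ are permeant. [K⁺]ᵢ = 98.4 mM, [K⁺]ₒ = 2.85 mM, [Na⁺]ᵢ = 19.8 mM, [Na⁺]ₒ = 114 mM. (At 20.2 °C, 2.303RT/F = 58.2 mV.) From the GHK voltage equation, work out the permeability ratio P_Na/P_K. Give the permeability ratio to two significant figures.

Let α = P_Na/P_K. GHK: Vm = 58.2·log₁₀[(Kₒ + α·Naₒ)/(Kᵢ + α·Naᵢ)].
10^(Vm/58.2) = 10^(-66.4/58.2) = 0.072295
So 0.072295·(Kᵢ + α·Naᵢ) = Kₒ + α·Naₒ → α = (0.072295·98.4 − 2.85) / (114.0 − 0.072295·19.8)
α = (7.114 − 2.85) / (114.0 − 1.431) = 4.264/112.6 = 0.03788

0.038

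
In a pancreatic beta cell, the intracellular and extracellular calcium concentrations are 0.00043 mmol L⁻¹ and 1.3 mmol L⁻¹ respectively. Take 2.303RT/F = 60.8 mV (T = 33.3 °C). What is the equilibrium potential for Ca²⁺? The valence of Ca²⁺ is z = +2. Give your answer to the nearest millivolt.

106 mV

E = (60.8/z) · log₁₀([Ca²⁺]_out/[Ca²⁺]_in) with z = +2.
= (60.8/2) · log₁₀(1.3/0.00043) = 30.40 · log₁₀(3023)
= 30.40 · (3.4805) = 105.81 mV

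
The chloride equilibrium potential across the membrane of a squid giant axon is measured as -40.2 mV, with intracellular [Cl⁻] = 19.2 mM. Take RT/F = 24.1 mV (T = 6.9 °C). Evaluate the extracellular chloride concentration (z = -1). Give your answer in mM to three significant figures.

102 mM

Nernst: E = (24.1/-1) · ln([out]/[in]), so ln([out]/[in]) = -40.2 × -1 / 24.1 = 1.6680.
[out]/[in] = e^(1.6680) = 5.302.
[out] = 5.302 × 19.2 = 101.8 mM.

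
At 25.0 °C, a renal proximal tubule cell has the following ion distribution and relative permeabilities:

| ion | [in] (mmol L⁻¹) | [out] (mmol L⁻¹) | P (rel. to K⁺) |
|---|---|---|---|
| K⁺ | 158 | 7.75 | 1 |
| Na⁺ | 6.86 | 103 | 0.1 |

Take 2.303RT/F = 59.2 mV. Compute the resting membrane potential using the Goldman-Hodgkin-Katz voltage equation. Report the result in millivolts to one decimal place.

Vm = 59.2 · log₁₀[(Σ P·[cation]ₒ + Σ P·[anion]ᵢ) / (Σ P·[cation]ᵢ + Σ P·[anion]ₒ)]
Numerator = 1×7.75 + 0.1×103 = 18.05
Denominator = 1×158 + 0.1×6.86 = 158.7
Vm = 59.2 · log₁₀(0.11375) = 59.2 × (-0.9441) = -55.89 mV

-55.9 mV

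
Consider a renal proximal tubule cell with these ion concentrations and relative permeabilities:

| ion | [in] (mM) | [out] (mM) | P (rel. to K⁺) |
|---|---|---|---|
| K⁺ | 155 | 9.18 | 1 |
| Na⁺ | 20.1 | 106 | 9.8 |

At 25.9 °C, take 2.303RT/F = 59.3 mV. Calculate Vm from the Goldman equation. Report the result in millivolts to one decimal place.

Vm = 59.3 · log₁₀[(Σ P·[cation]ₒ + Σ P·[anion]ᵢ) / (Σ P·[cation]ᵢ + Σ P·[anion]ₒ)]
Numerator = 1×9.18 + 9.8×106 = 1048
Denominator = 1×155 + 9.8×20.1 = 352
Vm = 59.3 · log₁₀(2.9774) = 59.3 × (0.4738) = 28.10 mV

28.1 mV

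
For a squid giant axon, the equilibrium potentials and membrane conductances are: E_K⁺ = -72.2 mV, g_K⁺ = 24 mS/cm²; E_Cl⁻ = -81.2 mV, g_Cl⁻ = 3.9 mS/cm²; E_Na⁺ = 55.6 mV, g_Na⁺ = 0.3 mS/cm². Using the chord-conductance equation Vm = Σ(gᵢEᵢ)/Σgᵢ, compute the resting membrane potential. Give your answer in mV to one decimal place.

-72.1 mV

Σ gᵢEᵢ = 24·(-72.2) + 3.9·(-81.2) + 0.3·(55.6) = -2032.80
Σ gᵢ = 24 + 3.9 + 0.3 = 28.2
Vm = -2032.80 / 28.2 = -72.09 mV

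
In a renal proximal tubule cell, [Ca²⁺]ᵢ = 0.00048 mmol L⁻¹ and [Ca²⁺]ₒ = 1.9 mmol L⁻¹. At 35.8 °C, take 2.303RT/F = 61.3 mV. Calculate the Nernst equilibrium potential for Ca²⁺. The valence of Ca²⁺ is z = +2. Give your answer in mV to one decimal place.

110.3 mV

E = (61.3/z) · log₁₀([Ca²⁺]_out/[Ca²⁺]_in) with z = +2.
= (61.3/2) · log₁₀(1.9/0.00048) = 30.65 · log₁₀(3958)
= 30.65 · (3.5975) = 110.26 mV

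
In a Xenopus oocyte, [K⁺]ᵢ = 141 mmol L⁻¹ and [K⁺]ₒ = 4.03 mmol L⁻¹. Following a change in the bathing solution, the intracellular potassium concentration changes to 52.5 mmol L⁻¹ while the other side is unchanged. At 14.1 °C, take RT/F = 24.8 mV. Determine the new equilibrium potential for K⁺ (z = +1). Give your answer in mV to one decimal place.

-63.7 mV

After the shift: [K⁺]_out = 4.03, [K⁺]_in = 52.5 mmol L⁻¹.
E_new = (24.8/1)·ln(4.03/52.5) = 24.80 · (-2.5670) = -63.66 mV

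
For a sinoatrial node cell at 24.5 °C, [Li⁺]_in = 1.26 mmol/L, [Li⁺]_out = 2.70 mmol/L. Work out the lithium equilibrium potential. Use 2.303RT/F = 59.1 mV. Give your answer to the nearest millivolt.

20 mV

E = (59.1/z) · log₁₀([Li⁺]_out/[Li⁺]_in) with z = +1.
= (59.1/1) · log₁₀(2.70/1.26) = 59.10 · log₁₀(2.143)
= 59.10 · (0.3310) = 19.56 mV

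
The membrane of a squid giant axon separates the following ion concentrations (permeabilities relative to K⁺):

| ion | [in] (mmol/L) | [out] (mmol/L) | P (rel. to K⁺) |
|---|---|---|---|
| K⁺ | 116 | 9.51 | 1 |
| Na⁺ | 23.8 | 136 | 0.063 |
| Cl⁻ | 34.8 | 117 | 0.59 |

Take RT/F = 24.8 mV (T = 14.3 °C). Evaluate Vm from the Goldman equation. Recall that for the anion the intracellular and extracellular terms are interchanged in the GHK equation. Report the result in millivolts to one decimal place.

Vm = 24.8 · ln[(Σ P·[cation]ₒ + Σ P·[anion]ᵢ) / (Σ P·[cation]ᵢ + Σ P·[anion]ₒ)]
Numerator = 1×9.51 + 0.063×136 + 0.59×34.8 = 38.61
Denominator = 1×116 + 0.063×23.8 + 0.59×117 = 186.5
Vm = 24.8 · ln(0.20699) = 24.8 × (-1.5751) = -39.06 mV

-39.1 mV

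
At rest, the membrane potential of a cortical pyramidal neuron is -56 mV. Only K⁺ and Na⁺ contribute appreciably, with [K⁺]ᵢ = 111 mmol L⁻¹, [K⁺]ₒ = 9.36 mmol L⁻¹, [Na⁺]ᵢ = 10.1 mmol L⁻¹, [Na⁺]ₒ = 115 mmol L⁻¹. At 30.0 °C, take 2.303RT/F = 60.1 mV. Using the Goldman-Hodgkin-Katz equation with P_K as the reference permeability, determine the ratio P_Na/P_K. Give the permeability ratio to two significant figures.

Let α = P_Na/P_K. GHK: Vm = 60.1·log₁₀[(Kₒ + α·Naₒ)/(Kᵢ + α·Naᵢ)].
10^(Vm/60.1) = 10^(-56.0/60.1) = 0.11701
So 0.11701·(Kᵢ + α·Naᵢ) = Kₒ + α·Naₒ → α = (0.11701·111.0 − 9.36) / (115.0 − 0.11701·10.1)
α = (12.99 − 9.36) / (115.0 − 1.182) = 3.628/113.8 = 0.03188

0.032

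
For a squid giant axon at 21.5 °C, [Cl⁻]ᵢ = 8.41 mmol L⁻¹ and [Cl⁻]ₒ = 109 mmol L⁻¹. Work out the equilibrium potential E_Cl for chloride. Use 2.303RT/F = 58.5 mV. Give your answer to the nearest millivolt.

E = (58.5/z) · log₁₀([Cl⁻]_out/[Cl⁻]_in) with z = -1.
For an anion, dividing by z = -1 reverses the sign.
= (58.5/-1) · log₁₀(109/8.41) = -58.50 · log₁₀(12.96)
= -58.50 · (1.1126) = -65.09 mV

-65 mV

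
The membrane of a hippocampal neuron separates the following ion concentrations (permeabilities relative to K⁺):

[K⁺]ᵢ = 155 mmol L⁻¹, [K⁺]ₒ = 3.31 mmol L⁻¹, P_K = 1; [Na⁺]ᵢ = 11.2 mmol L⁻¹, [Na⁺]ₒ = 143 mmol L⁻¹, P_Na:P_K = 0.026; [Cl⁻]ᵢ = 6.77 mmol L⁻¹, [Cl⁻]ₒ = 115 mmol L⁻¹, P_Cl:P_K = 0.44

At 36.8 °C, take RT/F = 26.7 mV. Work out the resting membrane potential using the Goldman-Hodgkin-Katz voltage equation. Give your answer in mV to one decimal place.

-80.7 mV

Vm = 26.7 · ln[(Σ P·[cation]ₒ + Σ P·[anion]ᵢ) / (Σ P·[cation]ᵢ + Σ P·[anion]ₒ)]
Numerator = 1×3.31 + 0.026×143 + 0.44×6.77 = 10.01
Denominator = 1×155 + 0.026×11.2 + 0.44×115 = 205.9
Vm = 26.7 · ln(0.048602) = 26.7 × (-3.0241) = -80.74 mV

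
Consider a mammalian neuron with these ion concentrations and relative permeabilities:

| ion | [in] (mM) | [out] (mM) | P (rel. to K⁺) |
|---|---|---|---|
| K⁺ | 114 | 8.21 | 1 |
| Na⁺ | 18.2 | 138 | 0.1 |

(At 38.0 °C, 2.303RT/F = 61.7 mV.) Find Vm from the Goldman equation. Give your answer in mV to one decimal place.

Vm = 61.7 · log₁₀[(Σ P·[cation]ₒ + Σ P·[anion]ᵢ) / (Σ P·[cation]ᵢ + Σ P·[anion]ₒ)]
Numerator = 1×8.21 + 0.1×138 = 22.01
Denominator = 1×114 + 0.1×18.2 = 115.8
Vm = 61.7 · log₁₀(0.19004) = 61.7 × (-0.7212) = -44.50 mV

-44.5 mV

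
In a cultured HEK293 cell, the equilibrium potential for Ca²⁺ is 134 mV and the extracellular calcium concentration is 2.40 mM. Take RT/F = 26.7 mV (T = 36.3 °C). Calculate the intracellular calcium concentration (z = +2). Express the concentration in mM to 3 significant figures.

Nernst: E = (26.7/2) · ln([out]/[in]), so ln([out]/[in]) = 134.0 × 2 / 26.7 = 10.0375.
[out]/[in] = e^(10.0375) = 2.287e+04.
[in] = 2.40 / 2.287e+04 = 0.000105 mM.

0.000105 mM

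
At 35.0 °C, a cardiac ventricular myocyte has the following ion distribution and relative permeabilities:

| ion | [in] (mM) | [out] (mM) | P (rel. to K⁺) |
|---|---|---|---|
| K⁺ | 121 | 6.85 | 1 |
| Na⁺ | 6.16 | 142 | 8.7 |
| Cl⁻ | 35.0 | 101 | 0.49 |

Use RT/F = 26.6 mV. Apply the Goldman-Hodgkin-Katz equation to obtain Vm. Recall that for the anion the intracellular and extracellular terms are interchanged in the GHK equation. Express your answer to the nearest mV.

Vm = 26.6 · ln[(Σ P·[cation]ₒ + Σ P·[anion]ᵢ) / (Σ P·[cation]ᵢ + Σ P·[anion]ₒ)]
Numerator = 1×6.85 + 8.7×142 + 0.49×35.0 = 1259
Denominator = 1×121 + 8.7×6.16 + 0.49×101 = 224.1
Vm = 26.6 · ln(5.6203) = 26.6 × (1.7264) = 45.92 mV

46 mV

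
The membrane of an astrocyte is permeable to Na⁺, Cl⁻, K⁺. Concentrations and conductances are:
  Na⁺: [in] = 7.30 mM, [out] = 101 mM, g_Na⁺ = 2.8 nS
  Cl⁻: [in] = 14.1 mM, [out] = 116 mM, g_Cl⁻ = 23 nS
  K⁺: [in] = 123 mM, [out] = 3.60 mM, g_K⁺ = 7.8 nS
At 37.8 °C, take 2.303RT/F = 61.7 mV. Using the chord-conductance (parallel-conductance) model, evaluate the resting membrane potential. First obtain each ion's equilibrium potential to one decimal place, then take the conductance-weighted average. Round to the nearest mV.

-55 mV

E_Na⁺ = (61.7/1)·log₁₀(101/7.30) = 70.4 mV
E_Cl⁻ = (61.7/-1)·log₁₀(116/14.1) = -56.5 mV
E_K⁺ = (61.7/1)·log₁₀(3.60/123) = -94.6 mV
Vm = (Σ gᵢEᵢ)/(Σ gᵢ) = (2.8·70.4 + 23·-56.5 + 7.8·-94.6) / (2.8 + 23 + 7.8)
= -1840.26 / 33.6 = -54.77 mV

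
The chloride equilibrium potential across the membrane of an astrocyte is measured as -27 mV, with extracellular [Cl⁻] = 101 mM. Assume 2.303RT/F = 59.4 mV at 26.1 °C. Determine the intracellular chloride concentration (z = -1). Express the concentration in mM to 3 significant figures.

35.5 mM

Nernst: E = (59.4/-1) · log₁₀([out]/[in]), so log₁₀([out]/[in]) = -27.0 × -1 / 59.4 = 0.4545.
[out]/[in] = 10^(0.4545) = 2.848.
[in] = 101 / 2.848 = 35.46 mM.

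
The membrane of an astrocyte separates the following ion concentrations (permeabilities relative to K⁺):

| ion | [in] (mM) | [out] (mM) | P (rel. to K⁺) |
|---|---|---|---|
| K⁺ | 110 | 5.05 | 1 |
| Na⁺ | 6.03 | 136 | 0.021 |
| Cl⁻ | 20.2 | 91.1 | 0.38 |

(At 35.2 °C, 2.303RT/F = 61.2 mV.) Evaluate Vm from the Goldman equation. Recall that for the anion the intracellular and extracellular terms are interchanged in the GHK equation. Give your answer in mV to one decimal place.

-59.2 mV

Vm = 61.2 · log₁₀[(Σ P·[cation]ₒ + Σ P·[anion]ᵢ) / (Σ P·[cation]ᵢ + Σ P·[anion]ₒ)]
Numerator = 1×5.05 + 0.021×136 + 0.38×20.2 = 15.58
Denominator = 1×110 + 0.021×6.03 + 0.38×91.1 = 144.7
Vm = 61.2 · log₁₀(0.10765) = 61.2 × (-0.9680) = -59.24 mV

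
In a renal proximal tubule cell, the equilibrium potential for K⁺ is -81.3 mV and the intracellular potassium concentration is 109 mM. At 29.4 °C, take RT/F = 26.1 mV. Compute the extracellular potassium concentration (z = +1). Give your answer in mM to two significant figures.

Nernst: E = (26.1/1) · ln([out]/[in]), so ln([out]/[in]) = -81.3 × 1 / 26.1 = -3.1149.
[out]/[in] = e^(-3.1149) = 0.04438.
[out] = 0.04438 × 109 = 4.838 mM.

4.8 mM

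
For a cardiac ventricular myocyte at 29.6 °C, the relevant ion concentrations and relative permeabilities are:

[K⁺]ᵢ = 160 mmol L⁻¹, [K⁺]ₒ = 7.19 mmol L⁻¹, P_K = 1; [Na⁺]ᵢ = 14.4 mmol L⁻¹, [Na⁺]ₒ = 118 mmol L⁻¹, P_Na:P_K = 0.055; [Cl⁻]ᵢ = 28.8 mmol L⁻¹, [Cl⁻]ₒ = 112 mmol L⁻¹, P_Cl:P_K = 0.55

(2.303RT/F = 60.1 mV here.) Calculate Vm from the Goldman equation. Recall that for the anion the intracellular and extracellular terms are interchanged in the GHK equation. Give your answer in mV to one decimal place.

Vm = 60.1 · log₁₀[(Σ P·[cation]ₒ + Σ P·[anion]ᵢ) / (Σ P·[cation]ᵢ + Σ P·[anion]ₒ)]
Numerator = 1×7.19 + 0.055×118 + 0.55×28.8 = 29.52
Denominator = 1×160 + 0.055×14.4 + 0.55×112 = 222.4
Vm = 60.1 · log₁₀(0.13274) = 60.1 × (-0.8770) = -52.71 mV

-52.7 mV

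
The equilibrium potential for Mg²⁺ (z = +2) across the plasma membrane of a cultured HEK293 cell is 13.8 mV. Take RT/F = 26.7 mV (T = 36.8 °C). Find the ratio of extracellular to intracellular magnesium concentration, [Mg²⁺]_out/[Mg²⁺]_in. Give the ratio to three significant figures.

ln([out]/[in]) = E·z/(26.7) = 13.8 × 2 / 26.7 = 1.0337
[out]/[in] = e^(1.0337) = 2.811

2.81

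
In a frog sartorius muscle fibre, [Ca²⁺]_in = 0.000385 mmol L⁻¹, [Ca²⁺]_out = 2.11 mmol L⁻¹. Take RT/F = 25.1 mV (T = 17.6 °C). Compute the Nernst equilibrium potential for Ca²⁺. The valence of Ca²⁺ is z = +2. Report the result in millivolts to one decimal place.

E = (25.1/z) · ln([Ca²⁺]_out/[Ca²⁺]_in) with z = +2.
= (25.1/2) · ln(2.11/0.000385) = 12.55 · ln(5481)
= 12.55 · (8.6090) = 108.04 mV

108.0 mV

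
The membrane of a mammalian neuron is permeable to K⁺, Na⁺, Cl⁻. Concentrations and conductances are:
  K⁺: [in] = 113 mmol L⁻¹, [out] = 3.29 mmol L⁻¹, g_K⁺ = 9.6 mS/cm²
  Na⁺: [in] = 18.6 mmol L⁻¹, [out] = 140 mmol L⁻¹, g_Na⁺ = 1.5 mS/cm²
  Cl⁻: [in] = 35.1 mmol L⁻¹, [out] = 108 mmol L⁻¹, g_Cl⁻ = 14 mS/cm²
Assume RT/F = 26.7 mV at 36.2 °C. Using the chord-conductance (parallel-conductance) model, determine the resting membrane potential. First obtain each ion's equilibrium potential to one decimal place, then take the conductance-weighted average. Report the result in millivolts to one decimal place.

E_K⁺ = (26.7/1)·ln(3.29/113) = -94.4 mV
E_Na⁺ = (26.7/1)·ln(140/18.6) = 53.9 mV
E_Cl⁻ = (26.7/-1)·ln(108/35.1) = -30.0 mV
Vm = (Σ gᵢEᵢ)/(Σ gᵢ) = (9.6·-94.4 + 1.5·53.9 + 14·-30.0) / (9.6 + 1.5 + 14)
= -1245.39 / 25.1 = -49.62 mV

-49.6 mV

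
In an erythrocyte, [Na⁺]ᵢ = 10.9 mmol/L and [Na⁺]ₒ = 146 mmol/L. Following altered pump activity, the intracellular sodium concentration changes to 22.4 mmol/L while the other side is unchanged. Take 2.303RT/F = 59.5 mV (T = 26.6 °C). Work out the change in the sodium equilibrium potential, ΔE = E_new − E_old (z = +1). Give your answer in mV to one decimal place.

E_old = (59.5/1)·log₁₀(146/10.9) = 67.05 mV
E_new = (59.5/1)·log₁₀(146/22.4) = 48.44 mV
ΔE = 48.44 − (67.05) = -18.61 mV

-18.6 mV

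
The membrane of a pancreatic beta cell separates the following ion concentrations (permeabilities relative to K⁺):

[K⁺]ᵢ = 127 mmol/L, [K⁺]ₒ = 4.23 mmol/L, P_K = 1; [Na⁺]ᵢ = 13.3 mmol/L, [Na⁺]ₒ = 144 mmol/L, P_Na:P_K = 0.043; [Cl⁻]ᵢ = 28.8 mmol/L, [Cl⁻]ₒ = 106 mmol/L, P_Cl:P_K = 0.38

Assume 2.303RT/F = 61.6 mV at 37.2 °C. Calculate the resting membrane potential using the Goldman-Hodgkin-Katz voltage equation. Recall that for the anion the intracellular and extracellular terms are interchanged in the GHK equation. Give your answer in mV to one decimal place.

-55.1 mV

Vm = 61.6 · log₁₀[(Σ P·[cation]ₒ + Σ P·[anion]ᵢ) / (Σ P·[cation]ᵢ + Σ P·[anion]ₒ)]
Numerator = 1×4.23 + 0.043×144 + 0.38×28.8 = 21.37
Denominator = 1×127 + 0.043×13.3 + 0.38×106 = 167.9
Vm = 61.6 · log₁₀(0.12729) = 61.6 × (-0.8952) = -55.14 mV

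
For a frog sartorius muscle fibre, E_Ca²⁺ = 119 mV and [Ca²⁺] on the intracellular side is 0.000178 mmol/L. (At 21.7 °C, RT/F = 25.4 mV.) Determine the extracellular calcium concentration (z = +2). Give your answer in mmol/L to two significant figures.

2.1 mmol/L

Nernst: E = (25.4/2) · ln([out]/[in]), so ln([out]/[in]) = 119.0 × 2 / 25.4 = 9.3701.
[out]/[in] = e^(9.3701) = 1.173e+04.
[out] = 1.173e+04 × 0.000178 = 2.088 mmol/L.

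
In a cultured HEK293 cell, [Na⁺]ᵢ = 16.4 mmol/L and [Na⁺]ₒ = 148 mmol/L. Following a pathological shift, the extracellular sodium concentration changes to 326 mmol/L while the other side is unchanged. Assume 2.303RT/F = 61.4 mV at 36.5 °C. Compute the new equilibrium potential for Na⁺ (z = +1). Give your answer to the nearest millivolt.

After the shift: [Na⁺]_out = 326, [Na⁺]_in = 16.4 mmol/L.
E_new = (61.4/1)·log₁₀(326/16.4) = 61.40 · (1.2984) = 79.72 mV

80 mV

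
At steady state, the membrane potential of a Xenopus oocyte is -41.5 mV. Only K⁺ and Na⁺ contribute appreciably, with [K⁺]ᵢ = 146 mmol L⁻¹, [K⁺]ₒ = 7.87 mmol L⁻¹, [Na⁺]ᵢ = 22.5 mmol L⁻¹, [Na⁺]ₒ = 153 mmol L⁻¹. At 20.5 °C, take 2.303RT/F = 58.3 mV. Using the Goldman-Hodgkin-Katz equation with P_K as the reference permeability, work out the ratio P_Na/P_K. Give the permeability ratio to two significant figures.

Let α = P_Na/P_K. GHK: Vm = 58.3·log₁₀[(Kₒ + α·Naₒ)/(Kᵢ + α·Naᵢ)].
10^(Vm/58.3) = 10^(-41.5/58.3) = 0.19416
So 0.19416·(Kᵢ + α·Naᵢ) = Kₒ + α·Naₒ → α = (0.19416·146.0 − 7.87) / (153.0 − 0.19416·22.5)
α = (28.35 − 7.87) / (153.0 − 4.369) = 20.48/148.6 = 0.1378

0.14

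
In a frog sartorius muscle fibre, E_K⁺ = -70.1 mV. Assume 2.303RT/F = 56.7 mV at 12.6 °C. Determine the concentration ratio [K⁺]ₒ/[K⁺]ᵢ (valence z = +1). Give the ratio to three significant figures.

0.0580

log₁₀([out]/[in]) = E·z/(56.7) = -70.1 × 1 / 56.7 = -1.2363
[out]/[in] = 10^(-1.2363) = 0.05803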